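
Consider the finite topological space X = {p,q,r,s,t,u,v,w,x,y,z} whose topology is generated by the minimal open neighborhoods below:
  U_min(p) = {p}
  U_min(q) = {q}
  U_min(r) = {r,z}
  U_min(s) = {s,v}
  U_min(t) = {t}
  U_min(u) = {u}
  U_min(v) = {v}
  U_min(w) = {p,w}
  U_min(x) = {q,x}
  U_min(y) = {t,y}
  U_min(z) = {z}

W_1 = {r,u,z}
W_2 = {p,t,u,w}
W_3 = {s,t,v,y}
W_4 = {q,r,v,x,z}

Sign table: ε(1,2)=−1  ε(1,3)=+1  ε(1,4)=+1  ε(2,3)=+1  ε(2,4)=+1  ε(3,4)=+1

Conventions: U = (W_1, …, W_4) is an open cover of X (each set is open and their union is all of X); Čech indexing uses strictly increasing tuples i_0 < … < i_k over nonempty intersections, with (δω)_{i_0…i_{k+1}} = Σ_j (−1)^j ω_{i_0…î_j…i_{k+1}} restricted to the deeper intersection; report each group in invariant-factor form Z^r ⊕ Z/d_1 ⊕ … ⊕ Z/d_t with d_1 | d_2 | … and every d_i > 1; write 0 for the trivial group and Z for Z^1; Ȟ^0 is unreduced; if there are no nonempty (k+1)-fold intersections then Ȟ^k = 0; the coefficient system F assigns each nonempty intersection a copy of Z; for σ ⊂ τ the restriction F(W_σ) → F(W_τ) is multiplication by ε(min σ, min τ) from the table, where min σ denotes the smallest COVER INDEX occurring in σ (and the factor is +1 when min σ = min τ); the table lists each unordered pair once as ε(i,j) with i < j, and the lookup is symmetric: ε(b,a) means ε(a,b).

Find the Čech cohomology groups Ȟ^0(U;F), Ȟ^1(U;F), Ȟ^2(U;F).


Ȟ^0 ≅ 0, Ȟ^1 ≅ Z/2, Ȟ^2 ≅ 0

nonempty intersections:
  W12={u} W14={r,z} W23={t} W34={v}
C dims 4,4; δ0: rk 4, SNF 1^3·2
Ȟ^0: (4−4)−0=0 ⇒ 0
Ȟ^1: (4−0)−4=0 plus torsion [2] ⇒ Z/2
Ȟ^2: (0−0)−0=0 ⇒ 0


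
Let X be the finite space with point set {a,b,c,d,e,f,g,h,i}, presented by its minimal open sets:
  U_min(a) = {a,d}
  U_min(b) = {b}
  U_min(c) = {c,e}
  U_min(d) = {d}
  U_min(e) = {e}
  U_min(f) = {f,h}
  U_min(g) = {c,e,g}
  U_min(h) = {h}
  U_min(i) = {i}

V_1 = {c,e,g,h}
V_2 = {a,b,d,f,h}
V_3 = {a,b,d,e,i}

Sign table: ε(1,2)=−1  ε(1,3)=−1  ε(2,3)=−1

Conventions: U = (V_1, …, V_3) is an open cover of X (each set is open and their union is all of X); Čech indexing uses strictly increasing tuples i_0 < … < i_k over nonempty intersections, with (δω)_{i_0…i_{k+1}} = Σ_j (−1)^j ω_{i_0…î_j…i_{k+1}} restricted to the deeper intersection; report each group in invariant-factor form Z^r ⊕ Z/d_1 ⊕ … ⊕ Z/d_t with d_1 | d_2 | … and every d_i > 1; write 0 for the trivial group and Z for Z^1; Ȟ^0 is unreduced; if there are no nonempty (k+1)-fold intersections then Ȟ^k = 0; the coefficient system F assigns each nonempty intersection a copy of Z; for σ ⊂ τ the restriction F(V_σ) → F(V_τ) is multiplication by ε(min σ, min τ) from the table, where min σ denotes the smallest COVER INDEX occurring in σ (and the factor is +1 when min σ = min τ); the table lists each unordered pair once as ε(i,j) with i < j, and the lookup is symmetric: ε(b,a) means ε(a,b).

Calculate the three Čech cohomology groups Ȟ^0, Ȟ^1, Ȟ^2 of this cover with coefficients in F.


Ȟ^0 ≅ 0,  Ȟ^1 ≅ Z/2,  Ȟ^2 ≅ 0

nonempty intersections:
  V12={h} V13={e} V23={a,b,d}
C dims 3,3; δ0: rk 3, SNF 1^2·2
Ȟ^0: (3−3)−0=0 ⇒ 0
Ȟ^1: (3−0)−3=0 plus torsion [2] ⇒ Z/2
Ȟ^2: (0−0)−0=0 ⇒ 0


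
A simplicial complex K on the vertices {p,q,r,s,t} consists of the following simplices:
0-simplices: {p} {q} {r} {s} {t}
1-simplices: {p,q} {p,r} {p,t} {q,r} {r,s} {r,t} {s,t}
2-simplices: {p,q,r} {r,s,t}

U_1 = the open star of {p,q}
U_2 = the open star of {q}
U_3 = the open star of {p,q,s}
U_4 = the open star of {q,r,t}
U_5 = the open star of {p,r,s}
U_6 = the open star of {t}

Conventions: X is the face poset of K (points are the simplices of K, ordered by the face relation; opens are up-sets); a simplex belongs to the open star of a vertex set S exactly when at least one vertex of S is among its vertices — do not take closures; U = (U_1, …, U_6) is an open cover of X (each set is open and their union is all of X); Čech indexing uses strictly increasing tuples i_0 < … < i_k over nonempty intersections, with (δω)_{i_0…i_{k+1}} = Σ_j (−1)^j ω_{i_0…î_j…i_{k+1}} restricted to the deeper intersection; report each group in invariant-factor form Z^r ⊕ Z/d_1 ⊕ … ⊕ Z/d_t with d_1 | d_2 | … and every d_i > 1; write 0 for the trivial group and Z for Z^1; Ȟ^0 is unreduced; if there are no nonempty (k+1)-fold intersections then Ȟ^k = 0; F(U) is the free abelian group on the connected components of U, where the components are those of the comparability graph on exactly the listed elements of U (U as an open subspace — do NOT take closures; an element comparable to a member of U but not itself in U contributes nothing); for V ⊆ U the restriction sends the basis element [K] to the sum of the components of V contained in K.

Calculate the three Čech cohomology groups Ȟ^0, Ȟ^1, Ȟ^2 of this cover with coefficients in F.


Ȟ^0 = Z, Ȟ^1 = Z and Ȟ^2 = 0

intersection data:
  U1={{p},{q},{p,q},{p,r},{p,t},{q,r},{p,q,r}} U2={{q},{p,q},{q,r},{p,q,r}} U3={{p},{q},{s},{p,q},{p,r},{p,t},{q,r},{r,s},{s,t},{p,q,r},{r,s,t}} U4={{q},{r},{t},{p,q},{p,r},{p,t},{q,r},{r,s},{r,t},{s,t},{p,q,r},{r,s,t}} U5={{p},{r},{s},{p,q},{p,r},{p,t},{q,r},{r,s},{r,t},{s,t},{p,q,r},{r,s,t}} U6={{t},{p,t},{r,t},{s,t},{r,s,t}}
  U12={{q},{p,q},{q,r},{p,q,r}} U13={{p},{q},{p,q},{p,r},{p,t},{q,r},{p,q,r}} U14={{q},{p,q},{p,r},{p,t},{q,r},{p,q,r}} U15={{p},{p,q},{p,r},{p,t},{q,r},{p,q,r}} U16={{p,t}} U23={{q},{p,q},{q,r},{p,q,r}} U24={{q},{p,q},{q,r},{p,q,r}} U25={{p,q},{q,r},{p,q,r}} U34={{q},{p,q},{p,r},{p,t},{q,r},{r,s},{s,t},{p,q,r},{r,s,t}} U35={{p},{s},{p,q},{p,r},{p,t},{q,r},{r,s},{s,t},{p,q,r},{r,s,t}} U36={{p,t},{s,t},{r,s,t}} U45={{r},{p,q},{p,r},{p,t},{q,r},{r,s},{r,t},{s,t},{p,q,r},{r,s,t}} U46={{t},{p,t},{r,t},{s,t},{r,s,t}} U56={{p,t},{r,t},{s,t},{r,s,t}}
  U123={{q},{p,q},{q,r},{p,q,r}} U124={{q},{p,q},{q,r},{p,q,r}} U125={{p,q},{q,r},{p,q,r}} U134={{q},{p,q},{p,r},{p,t},{q,r},{p,q,r}} U135={{p},{p,q},{p,r},{p,t},{q,r},{p,q,r}} U136={{p,t}} U145={{p,q},{p,r},{p,t},{q,r},{p,q,r}} U146={{p,t}} U156={{p,t}} U234={{q},{p,q},{q,r},{p,q,r}} U235={{p,q},{q,r},{p,q,r}} U245={{p,q},{q,r},{p,q,r}} U345={{p,q},{p,r},{p,t},{q,r},{r,s},{s,t},{p,q,r},{r,s,t}} U346={{p,t},{s,t},{r,s,t}} U356={{p,t},{s,t},{r,s,t}} U456={{p,t},{r,t},{s,t},{r,s,t}}
  U1234={{q},{p,q},{q,r},{p,q,r}} U1235={{p,q},{q,r},{p,q,r}} U1245={{p,q},{q,r},{p,q,r}} U1345={{p,q},{p,r},{p,t},{q,r},{p,q,r}} U1346={{p,t}} U1356={{p,t}} U1456={{p,t}} U2345={{p,q},{q,r},{p,q,r}} U3456={{p,t},{s,t},{r,s,t}}
  U12345={{p,q},{q,r},{p,q,r}} U13456={{p,t}}
components per intersection:
  U1: {{p},{q},{p,q},{p,r},{p,t},{q,r},{p,q,r}}
  U2: {{q},{p,q},{q,r},{p,q,r}}
  U3: {{p},{q},{p,q},{p,r},{p,t},{q,r},{p,q,r}} {{s},{r,s},{s,t},{r,s,t}}
  U4: {{q},{r},{t},{p,q},{p,r},{p,t},{q,r},{r,s},{r,t},{s,t},{p,q,r},{r,s,t}}
  U5: {{p},{r},{s},{p,q},{p,r},{p,t},{q,r},{r,s},{r,t},{s,t},{p,q,r},{r,s,t}}
  U6: {{t},{p,t},{r,t},{s,t},{r,s,t}}
  U12: {{q},{p,q},{q,r},{p,q,r}}
  U13: {{p},{q},{p,q},{p,r},{p,t},{q,r},{p,q,r}}
  U14: {{q},{p,q},{p,r},{q,r},{p,q,r}} {{p,t}}
  U15: {{p},{p,q},{p,r},{p,t},{q,r},{p,q,r}}
  U16: {{p,t}}
  U23: {{q},{p,q},{q,r},{p,q,r}}
  U24: {{q},{p,q},{q,r},{p,q,r}}
  U25: {{p,q},{q,r},{p,q,r}}
  U34: {{q},{p,q},{p,r},{q,r},{p,q,r}} {{p,t}} {{r,s},{s,t},{r,s,t}}
  U35: {{p},{p,q},{p,r},{p,t},{q,r},{p,q,r}} {{s},{r,s},{s,t},{r,s,t}}
  U36: {{p,t}} {{s,t},{r,s,t}}
  U45: {{r},{p,q},{p,r},{q,r},{r,s},{r,t},{s,t},{p,q,r},{r,s,t}} {{p,t}}
  U46: {{t},{p,t},{r,t},{s,t},{r,s,t}}
  U56: {{p,t}} {{r,t},{s,t},{r,s,t}}
  U123: {{q},{p,q},{q,r},{p,q,r}}
  U124: {{q},{p,q},{q,r},{p,q,r}}
  U125: {{p,q},{q,r},{p,q,r}}
  U134: {{q},{p,q},{p,r},{q,r},{p,q,r}} {{p,t}}
  U135: {{p},{p,q},{p,r},{p,t},{q,r},{p,q,r}}
  U136: {{p,t}}
  U145: {{p,q},{p,r},{q,r},{p,q,r}} {{p,t}}
  U146: {{p,t}}
  U156: {{p,t}}
  U234: {{q},{p,q},{q,r},{p,q,r}}
  U235: {{p,q},{q,r},{p,q,r}}
  U245: {{p,q},{q,r},{p,q,r}}
  U345: {{p,q},{p,r},{q,r},{p,q,r}} {{p,t}} {{r,s},{s,t},{r,s,t}}
  U346: {{p,t}} {{s,t},{r,s,t}}
  U356: {{p,t}} {{s,t},{r,s,t}}
  U456: {{p,t}} {{r,t},{s,t},{r,s,t}}
  U1234: {{q},{p,q},{q,r},{p,q,r}}
  U1235: {{p,q},{q,r},{p,q,r}}
  U1245: {{p,q},{q,r},{p,q,r}}
  U1345: {{p,q},{p,r},{q,r},{p,q,r}} {{p,t}}
  U1346: {{p,t}}
  U1356: {{p,t}}
  U1456: {{p,t}}
  U2345: {{p,q},{q,r},{p,q,r}}
  U3456: {{p,t}} {{s,t},{r,s,t}}
  U12345: {{p,q},{q,r},{p,q,r}}
  U13456: {{p,t}}
C dims 7,21,23,11; δ0: rk 6, SNF 1^6; δ1: rk 14, SNF 1^14; δ2: rk 9, SNF 1^9
Ȟ^0 = (7 − 6) − 0 = 1, so Ȟ^0 ≅ Z
Ȟ^1 = (21 − 14) − 6 = 1, so Ȟ^1 ≅ Z
Ȟ^2 = (23 − 9) − 14 = 0, so Ȟ^2 ≅ 0


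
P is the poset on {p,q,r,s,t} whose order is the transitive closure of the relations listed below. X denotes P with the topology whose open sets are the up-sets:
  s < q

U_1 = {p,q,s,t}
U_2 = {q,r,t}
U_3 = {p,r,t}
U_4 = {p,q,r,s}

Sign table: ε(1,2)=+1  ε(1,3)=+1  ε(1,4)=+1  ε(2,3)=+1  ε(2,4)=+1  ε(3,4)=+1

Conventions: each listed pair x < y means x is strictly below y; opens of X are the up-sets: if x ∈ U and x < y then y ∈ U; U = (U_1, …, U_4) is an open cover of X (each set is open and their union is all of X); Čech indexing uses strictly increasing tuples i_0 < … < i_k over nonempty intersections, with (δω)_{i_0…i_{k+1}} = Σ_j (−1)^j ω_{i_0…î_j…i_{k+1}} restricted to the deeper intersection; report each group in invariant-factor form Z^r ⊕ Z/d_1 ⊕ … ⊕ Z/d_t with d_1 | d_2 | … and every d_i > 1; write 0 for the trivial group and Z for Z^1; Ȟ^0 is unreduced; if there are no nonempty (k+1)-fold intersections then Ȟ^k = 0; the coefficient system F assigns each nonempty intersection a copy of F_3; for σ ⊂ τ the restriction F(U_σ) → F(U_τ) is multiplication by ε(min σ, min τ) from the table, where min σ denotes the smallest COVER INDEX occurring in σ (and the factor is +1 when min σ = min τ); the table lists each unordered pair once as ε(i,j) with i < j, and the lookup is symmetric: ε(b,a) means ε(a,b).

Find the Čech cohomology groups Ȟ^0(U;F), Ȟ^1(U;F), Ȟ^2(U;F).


Ȟ^0 = Z/3, Ȟ^1 = 0 and Ȟ^2 = Z/3

cover nerve:
  U12={q,t} U13={p,t} U14={p,q,s} U23={r,t} U24={q,r} U34={p,r}
  U123={t} U124={q} U134={p} U234={r}
C dims 4,6,4; δ0: rk_F3 3; δ1: rk_F3 3
Ȟ^0: (4−3)−0=1 ⇒ Z/3
Ȟ^1: (6−3)−3=0 ⇒ 0
Ȟ^2: (4−0)−3=1 ⇒ Z/3


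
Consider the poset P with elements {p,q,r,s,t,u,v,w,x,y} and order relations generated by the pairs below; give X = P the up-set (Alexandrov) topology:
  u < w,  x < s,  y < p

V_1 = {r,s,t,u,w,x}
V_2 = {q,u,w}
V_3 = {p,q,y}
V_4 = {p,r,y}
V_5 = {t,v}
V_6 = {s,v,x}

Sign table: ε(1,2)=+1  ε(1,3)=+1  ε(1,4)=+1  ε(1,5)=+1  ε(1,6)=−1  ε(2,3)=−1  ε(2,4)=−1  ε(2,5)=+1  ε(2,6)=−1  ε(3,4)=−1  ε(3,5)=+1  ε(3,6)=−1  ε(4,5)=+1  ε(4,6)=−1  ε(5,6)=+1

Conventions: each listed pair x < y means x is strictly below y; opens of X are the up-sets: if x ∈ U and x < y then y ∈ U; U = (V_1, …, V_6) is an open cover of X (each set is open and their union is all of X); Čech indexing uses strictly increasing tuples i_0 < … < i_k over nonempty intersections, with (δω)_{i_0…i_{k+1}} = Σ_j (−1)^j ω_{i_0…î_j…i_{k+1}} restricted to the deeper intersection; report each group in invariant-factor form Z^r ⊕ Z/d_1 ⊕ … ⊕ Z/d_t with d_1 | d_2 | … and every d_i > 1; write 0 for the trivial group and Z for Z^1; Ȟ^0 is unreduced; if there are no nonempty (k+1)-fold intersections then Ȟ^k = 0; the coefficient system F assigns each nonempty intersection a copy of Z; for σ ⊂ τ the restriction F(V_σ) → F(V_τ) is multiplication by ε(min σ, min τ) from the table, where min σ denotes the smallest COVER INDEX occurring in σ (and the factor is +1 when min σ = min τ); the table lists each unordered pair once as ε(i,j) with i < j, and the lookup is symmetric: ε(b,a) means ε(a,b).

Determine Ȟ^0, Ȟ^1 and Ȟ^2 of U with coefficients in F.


nerve of the cover:
  V12={u,w} V14={r} V15={t} V16={s,x} V23={q} V34={p,y} V56={v}
C dims 6,7; δ0: rk 6, SNF 1^5·2
Ȟ^0 = (6 − 6) − 0 = 0, so Ȟ^0 ≅ 0
Ȟ^1 = (7 − 0) − 6 = 1 plus torsion [2], so Ȟ^1 ≅ Z ⊕ Z/2
Ȟ^2 = (0 − 0) − 0 = 0, so Ȟ^2 ≅ 0

Ȟ^0 = 0, Ȟ^1 = Z ⊕ Z/2, Ȟ^2 = 0


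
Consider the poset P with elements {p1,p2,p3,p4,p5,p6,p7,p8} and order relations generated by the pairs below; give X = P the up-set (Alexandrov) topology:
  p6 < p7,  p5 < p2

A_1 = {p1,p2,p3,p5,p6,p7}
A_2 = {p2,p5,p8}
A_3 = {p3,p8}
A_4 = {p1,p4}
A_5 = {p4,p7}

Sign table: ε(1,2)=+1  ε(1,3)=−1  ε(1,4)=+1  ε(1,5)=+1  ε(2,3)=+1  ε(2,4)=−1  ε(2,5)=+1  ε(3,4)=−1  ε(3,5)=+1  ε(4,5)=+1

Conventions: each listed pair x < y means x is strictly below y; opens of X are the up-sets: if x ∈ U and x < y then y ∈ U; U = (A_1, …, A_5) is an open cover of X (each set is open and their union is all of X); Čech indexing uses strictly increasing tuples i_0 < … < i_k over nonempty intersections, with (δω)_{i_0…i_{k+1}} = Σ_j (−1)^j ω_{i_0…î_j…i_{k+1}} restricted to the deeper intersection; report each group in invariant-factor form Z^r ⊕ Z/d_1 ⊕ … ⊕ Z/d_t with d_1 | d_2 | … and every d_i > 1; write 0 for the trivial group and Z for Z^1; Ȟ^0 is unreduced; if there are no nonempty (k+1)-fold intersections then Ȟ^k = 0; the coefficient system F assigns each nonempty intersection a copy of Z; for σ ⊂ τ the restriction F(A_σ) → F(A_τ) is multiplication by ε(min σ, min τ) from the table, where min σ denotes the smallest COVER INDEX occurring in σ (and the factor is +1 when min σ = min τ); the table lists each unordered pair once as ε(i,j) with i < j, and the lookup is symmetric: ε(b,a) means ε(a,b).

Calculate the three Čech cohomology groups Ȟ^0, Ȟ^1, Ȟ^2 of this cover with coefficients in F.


nonempty overlaps:
  A12={p2,p5} A13={p3} A14={p1} A15={p7} A23={p8} A45={p4}
C dims 5,6; δ0: rk 5, SNF 1^4·2
degree 0: 5−5−0 = 0 → Ȟ^0 ≅ 0
degree 1: 6−0−5 = 1 plus torsion [2] → Ȟ^1 ≅ Z ⊕ Z/2
degree 2: 0−0−0 = 0 → Ȟ^2 ≅ 0

Ȟ^0 = 0, Ȟ^1 = Z ⊕ Z/2 and Ȟ^2 = 0


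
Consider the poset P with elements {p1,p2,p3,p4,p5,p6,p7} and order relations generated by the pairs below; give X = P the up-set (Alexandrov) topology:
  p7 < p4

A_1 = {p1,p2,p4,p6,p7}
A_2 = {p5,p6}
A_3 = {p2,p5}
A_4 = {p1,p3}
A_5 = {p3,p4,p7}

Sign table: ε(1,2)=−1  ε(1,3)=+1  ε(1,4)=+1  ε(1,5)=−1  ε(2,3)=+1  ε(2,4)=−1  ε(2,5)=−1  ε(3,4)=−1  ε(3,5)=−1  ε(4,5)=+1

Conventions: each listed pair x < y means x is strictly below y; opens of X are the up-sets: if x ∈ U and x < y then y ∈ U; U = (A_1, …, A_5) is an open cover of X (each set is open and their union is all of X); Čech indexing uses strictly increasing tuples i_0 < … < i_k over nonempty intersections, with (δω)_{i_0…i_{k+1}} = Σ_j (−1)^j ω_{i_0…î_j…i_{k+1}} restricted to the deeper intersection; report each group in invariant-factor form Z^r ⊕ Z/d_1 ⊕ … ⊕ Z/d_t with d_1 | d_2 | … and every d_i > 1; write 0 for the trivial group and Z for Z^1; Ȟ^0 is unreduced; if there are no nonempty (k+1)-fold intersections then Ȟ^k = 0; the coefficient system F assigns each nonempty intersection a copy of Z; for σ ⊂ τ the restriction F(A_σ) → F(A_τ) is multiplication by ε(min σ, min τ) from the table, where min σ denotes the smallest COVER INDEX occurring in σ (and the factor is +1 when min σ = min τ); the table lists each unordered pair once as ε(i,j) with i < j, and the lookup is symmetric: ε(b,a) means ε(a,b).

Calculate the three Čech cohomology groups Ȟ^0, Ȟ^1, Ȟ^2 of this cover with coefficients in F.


Ȟ^0(U;F) ≅ 0, Ȟ^1(U;F) ≅ Z ⊕ Z/2, Ȟ^2(U;F) ≅ 0

nonempty overlaps:
  A12={p6} A13={p2} A14={p1} A15={p4,p7} A23={p5} A45={p3}
C dims 5,6; δ0: rk 5, SNF 1^4·2
degree 0: 5−5−0 = 0 → Ȟ^0 ≅ 0
degree 1: 6−0−5 = 1 plus torsion [2] → Ȟ^1 ≅ Z ⊕ Z/2
degree 2: 0−0−0 = 0 → Ȟ^2 ≅ 0


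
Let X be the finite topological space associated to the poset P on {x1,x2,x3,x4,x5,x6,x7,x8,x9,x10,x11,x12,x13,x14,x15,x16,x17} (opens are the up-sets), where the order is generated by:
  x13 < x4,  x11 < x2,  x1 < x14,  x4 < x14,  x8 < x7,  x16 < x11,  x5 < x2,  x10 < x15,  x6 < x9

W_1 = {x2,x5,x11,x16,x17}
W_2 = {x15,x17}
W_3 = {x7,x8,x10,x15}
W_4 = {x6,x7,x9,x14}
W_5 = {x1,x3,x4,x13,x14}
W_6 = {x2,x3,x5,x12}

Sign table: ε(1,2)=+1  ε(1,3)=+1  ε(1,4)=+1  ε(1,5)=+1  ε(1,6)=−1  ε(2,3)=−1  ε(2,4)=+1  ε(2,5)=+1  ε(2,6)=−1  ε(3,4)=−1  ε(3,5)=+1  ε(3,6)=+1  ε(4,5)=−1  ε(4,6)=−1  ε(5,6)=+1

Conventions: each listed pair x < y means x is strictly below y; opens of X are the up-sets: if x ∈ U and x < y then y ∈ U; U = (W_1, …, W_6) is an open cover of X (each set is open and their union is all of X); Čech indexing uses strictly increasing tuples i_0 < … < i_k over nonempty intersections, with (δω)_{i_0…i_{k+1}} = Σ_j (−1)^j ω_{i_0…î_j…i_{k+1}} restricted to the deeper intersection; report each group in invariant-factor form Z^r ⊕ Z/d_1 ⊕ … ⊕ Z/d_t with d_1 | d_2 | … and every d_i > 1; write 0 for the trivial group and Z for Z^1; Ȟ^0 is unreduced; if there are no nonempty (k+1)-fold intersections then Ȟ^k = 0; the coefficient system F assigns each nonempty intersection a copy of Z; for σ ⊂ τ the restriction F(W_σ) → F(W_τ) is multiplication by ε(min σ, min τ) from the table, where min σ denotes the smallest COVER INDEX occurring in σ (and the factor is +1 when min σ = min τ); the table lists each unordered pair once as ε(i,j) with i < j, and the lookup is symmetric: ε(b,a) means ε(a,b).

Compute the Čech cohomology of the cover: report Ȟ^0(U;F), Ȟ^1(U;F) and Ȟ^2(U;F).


Ȟ^0(U;F) ≅ Z, Ȟ^1(U;F) ≅ Z, Ȟ^2(U;F) ≅ 0

nonempty intersections:
  W12={x17} W16={x2,x5} W23={x15} W34={x7} W45={x14} W56={x3}
C dims 6,6; δ0: rk 5, SNF 1^5
Ȟ^0: (6−5)−0=1 ⇒ Z
Ȟ^1: (6−0)−5=1 ⇒ Z
Ȟ^2: (0−0)−0=0 ⇒ 0


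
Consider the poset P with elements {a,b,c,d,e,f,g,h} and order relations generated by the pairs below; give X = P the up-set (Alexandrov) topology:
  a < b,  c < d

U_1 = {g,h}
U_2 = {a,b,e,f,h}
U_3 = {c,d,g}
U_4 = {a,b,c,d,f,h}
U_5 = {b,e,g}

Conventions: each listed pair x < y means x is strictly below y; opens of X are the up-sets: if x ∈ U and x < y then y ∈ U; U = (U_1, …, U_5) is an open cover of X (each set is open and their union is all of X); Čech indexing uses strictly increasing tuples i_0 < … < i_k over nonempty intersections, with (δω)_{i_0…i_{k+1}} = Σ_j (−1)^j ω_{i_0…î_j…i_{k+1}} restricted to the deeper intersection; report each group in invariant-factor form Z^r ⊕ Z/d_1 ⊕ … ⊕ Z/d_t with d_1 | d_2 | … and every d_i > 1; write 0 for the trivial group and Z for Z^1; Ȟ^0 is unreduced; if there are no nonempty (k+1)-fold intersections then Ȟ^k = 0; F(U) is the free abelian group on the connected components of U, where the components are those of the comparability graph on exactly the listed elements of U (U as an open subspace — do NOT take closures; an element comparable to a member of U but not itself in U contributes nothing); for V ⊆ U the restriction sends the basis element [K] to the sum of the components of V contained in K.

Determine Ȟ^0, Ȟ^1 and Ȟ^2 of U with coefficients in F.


Ȟ^0(U;F) ≅ Z^6, Ȟ^1(U;F) ≅ 0 and Ȟ^2(U;F) ≅ 0

nerve simplices:
  U12={h} U13={g} U14={h} U15={g} U24={a,b,f,h} U25={b,e} U34={c,d} U35={g} U45={b}
  U124={h} U135={g} U245={b}
components per intersection:
  U1: {g} {h}
  U2: {a,b} {e} {f} {h}
  U3: {c,d} {g}
  U4: {a,b} {c,d} {f} {h}
  U5: {b} {e} {g}
  U12: {h}
  U13: {g}
  U14: {h}
  U15: {g}
  U24: {a,b} {f} {h}
  U25: {b} {e}
  U34: {c,d}
  U35: {g}
  U45: {b}
  U124: {h}
  U135: {g}
  U245: {b}
C dims 15,12,3; δ0: rk 9, SNF 1^9; δ1: rk 3, SNF 1^3
degree 0: 15−9−0 = 6 → Ȟ^0 ≅ Z^6
degree 1: 12−3−9 = 0 → Ȟ^1 ≅ 0
degree 2: 3−0−3 = 0 → Ȟ^2 ≅ 0


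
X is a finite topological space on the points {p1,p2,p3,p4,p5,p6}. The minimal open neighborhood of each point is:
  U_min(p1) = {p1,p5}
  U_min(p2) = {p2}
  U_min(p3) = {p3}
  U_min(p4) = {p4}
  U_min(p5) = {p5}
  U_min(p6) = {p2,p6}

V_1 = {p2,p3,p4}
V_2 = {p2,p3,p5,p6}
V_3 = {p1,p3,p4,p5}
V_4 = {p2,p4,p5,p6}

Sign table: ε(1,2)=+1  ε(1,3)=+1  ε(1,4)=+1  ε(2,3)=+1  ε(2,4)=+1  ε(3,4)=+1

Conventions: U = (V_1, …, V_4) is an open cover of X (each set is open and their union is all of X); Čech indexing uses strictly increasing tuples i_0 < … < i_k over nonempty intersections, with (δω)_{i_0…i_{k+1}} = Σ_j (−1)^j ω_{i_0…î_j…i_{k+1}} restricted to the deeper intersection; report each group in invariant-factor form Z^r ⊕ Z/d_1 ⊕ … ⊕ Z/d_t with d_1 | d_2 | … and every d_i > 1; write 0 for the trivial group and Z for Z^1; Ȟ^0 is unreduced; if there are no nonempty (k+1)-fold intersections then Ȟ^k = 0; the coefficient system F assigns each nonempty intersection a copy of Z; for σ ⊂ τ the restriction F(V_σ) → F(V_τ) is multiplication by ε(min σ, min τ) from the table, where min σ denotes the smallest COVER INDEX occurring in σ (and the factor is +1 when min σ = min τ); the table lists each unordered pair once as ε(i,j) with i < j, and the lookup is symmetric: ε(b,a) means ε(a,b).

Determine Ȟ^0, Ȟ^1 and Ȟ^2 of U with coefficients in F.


nonempty intersections:
  V12={p2,p3} V13={p3,p4} V14={p2,p4} V23={p3,p5} V24={p2,p5,p6} V34={p4,p5}
  V123={p3} V124={p2} V134={p4} V234={p5}
C dims 4,6,4; δ0: rk 3, SNF 1^3; δ1: rk 3, SNF 1^3
Ȟ^0: (4−3)−0=1 ⇒ Z
Ȟ^1: (6−3)−3=0 ⇒ 0
Ȟ^2: (4−0)−3=1 ⇒ Z

Ȟ^0(U;F) ≅ Z, Ȟ^1(U;F) ≅ 0, Ȟ^2(U;F) ≅ Z


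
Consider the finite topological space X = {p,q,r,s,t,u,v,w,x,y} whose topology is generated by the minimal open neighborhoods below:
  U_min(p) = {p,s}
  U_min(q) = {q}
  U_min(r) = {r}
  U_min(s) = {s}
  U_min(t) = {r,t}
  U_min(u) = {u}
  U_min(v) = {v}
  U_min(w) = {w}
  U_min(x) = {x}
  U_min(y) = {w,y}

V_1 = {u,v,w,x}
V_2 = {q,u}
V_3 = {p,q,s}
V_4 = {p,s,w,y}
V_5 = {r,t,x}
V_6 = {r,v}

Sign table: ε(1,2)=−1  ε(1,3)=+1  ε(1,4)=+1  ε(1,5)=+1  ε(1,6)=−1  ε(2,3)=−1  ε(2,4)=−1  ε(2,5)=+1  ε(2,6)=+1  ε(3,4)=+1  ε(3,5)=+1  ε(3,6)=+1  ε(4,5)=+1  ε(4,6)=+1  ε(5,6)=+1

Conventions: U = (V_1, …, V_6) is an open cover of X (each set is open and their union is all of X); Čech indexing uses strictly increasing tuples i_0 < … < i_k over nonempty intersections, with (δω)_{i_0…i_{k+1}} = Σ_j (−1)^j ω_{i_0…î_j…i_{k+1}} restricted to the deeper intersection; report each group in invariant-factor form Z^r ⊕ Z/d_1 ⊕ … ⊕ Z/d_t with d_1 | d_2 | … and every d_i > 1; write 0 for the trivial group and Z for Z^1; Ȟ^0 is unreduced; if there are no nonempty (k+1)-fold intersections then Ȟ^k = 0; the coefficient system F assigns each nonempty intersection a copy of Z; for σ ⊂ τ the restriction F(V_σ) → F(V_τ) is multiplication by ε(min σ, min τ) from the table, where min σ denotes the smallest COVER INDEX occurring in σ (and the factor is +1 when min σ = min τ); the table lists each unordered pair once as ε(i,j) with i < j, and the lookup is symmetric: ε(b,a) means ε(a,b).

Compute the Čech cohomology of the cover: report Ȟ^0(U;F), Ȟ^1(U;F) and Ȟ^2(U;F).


nerve simplices:
  V12={u} V14={w} V15={x} V16={v} V23={q} V34={p,s} V56={r}
C dims 6,7; δ0: rk 6, SNF 1^5·2
degree 0: 6−6−0 = 0 → Ȟ^0 ≅ 0
degree 1: 7−0−6 = 1 plus torsion [2] → Ȟ^1 ≅ Z ⊕ Z/2
degree 2: 0−0−0 = 0 → Ȟ^2 ≅ 0

Ȟ^0(U;F) ≅ 0; Ȟ^1(U;F) ≅ Z ⊕ Z/2; Ȟ^2(U;F) ≅ 0


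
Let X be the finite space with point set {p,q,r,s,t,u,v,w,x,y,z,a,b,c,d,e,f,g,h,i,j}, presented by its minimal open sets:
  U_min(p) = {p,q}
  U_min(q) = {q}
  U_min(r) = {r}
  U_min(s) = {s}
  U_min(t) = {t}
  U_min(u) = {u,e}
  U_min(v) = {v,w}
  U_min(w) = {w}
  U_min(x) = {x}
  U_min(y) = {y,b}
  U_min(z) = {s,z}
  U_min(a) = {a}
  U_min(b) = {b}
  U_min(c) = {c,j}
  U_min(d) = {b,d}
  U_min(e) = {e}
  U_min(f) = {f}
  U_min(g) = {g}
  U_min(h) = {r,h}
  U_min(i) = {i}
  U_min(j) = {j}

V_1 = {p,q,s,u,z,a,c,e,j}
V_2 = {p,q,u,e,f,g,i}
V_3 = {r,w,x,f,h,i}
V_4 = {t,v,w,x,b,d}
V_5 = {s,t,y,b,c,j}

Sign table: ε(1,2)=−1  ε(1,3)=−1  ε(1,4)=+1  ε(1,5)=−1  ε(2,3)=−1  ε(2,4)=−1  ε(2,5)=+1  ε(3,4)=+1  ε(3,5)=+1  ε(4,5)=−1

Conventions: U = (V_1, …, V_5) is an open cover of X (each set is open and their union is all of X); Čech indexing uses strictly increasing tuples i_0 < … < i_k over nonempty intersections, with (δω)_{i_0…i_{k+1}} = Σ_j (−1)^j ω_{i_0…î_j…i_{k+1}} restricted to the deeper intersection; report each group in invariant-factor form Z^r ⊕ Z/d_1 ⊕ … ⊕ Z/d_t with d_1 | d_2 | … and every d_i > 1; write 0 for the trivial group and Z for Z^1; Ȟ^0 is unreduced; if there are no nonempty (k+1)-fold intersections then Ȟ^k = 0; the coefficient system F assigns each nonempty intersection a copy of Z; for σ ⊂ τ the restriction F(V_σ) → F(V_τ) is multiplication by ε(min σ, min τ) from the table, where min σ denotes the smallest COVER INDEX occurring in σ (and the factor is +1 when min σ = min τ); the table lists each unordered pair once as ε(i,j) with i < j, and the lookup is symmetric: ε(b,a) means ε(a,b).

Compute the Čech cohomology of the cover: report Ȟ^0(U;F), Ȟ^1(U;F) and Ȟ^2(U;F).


Ȟ^0 = Z,  Ȟ^1 = Z,  Ȟ^2 = 0

nerve of the cover:
  V12={p,q,u,e} V15={s,c,j} V23={f,i} V34={w,x} V45={t,b}
C dims 5,5; δ0: rk 4, SNF 1^4
Ȟ^0 = (5 − 4) − 0 = 1, so Ȟ^0 ≅ Z
Ȟ^1 = (5 − 0) − 4 = 1, so Ȟ^1 ≅ Z
Ȟ^2 = (0 − 0) − 0 = 0, so Ȟ^2 ≅ 0


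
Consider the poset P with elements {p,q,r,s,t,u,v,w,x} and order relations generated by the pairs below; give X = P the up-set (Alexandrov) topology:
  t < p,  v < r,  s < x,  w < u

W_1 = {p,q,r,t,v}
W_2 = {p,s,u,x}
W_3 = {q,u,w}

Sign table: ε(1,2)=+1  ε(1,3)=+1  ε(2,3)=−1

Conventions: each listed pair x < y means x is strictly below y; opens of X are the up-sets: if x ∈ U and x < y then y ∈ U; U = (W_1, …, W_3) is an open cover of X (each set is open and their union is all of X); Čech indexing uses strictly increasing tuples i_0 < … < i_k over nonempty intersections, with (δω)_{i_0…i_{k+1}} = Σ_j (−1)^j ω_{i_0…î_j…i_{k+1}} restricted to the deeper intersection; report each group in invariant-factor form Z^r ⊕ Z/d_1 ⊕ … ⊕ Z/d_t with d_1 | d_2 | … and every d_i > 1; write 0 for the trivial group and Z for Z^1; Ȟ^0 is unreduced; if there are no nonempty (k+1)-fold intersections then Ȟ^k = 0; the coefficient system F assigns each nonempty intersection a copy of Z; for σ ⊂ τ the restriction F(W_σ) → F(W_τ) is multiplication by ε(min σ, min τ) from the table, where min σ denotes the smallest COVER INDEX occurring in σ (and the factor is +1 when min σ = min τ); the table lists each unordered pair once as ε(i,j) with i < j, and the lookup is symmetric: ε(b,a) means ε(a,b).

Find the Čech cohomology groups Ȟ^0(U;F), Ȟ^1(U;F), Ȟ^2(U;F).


Ȟ^0 = 0, Ȟ^1 = Z/2, Ȟ^2 = 0

intersection data:
  W12={p} W13={q} W23={u}
C dims 3,3; δ0: rk 3, SNF 1^2·2
Ȟ^0 = (3 − 3) − 0 = 0, so Ȟ^0 ≅ 0
Ȟ^1 = (3 − 0) − 3 = 0 plus torsion [2], so Ȟ^1 ≅ Z/2
Ȟ^2 = (0 − 0) − 0 = 0, so Ȟ^2 ≅ 0


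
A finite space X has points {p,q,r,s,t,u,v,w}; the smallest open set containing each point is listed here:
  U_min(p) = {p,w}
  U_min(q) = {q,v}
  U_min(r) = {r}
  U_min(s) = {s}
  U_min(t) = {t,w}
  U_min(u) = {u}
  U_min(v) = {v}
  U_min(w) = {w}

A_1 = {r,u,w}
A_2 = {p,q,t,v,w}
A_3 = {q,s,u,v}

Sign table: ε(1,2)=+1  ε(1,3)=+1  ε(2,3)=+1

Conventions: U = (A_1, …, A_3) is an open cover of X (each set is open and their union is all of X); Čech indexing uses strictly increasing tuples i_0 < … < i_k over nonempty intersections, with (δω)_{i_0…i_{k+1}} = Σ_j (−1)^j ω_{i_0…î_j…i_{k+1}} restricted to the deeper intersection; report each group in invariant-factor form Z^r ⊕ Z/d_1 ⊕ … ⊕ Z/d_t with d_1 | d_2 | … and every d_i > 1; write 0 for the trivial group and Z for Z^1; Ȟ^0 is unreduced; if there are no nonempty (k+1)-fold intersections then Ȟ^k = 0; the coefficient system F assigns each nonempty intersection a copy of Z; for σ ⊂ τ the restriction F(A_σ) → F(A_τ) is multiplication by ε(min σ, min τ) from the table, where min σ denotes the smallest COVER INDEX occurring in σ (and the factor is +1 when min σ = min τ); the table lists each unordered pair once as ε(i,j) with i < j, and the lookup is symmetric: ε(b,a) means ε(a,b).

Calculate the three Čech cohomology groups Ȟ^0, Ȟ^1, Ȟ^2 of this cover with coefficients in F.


nonempty overlaps:
  A12={w} A13={u} A23={q,v}
C dims 3,3; δ0: rk 2, SNF 1^2
degree 0: 3−2−0 = 1 → Ȟ^0 ≅ Z
degree 1: 3−0−2 = 1 → Ȟ^1 ≅ Z
degree 2: 0−0−0 = 0 → Ȟ^2 ≅ 0

Ȟ^0 = Z; Ȟ^1 = Z; Ȟ^2 = 0


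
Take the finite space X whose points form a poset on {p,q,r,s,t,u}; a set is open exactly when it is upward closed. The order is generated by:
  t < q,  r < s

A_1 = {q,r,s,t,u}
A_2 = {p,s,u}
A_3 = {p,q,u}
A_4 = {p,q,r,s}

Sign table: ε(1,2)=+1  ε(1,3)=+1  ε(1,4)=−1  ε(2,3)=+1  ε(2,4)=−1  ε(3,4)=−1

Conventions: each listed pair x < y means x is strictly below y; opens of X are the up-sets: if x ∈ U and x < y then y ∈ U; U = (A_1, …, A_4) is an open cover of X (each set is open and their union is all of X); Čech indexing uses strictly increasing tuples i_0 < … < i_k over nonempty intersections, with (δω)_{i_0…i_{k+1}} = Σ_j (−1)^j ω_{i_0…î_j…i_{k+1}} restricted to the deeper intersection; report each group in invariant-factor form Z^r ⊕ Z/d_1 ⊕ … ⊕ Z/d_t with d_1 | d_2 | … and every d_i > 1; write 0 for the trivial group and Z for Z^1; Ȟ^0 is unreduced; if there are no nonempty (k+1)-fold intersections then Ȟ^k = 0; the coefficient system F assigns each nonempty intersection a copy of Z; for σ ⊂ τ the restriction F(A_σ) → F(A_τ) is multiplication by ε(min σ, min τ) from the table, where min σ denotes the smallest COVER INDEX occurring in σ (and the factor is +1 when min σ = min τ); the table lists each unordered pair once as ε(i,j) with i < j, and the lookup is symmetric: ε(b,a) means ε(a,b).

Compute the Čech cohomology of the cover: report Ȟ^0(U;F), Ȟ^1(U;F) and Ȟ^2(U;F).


Ȟ^0 = Z; Ȟ^1 = 0; Ȟ^2 = Z

cover nerve:
  A12={s,u} A13={q,u} A14={q,r,s} A23={p,u} A24={p,s} A34={p,q}
  A123={u} A124={s} A134={q} A234={p}
C dims 4,6,4; δ0: rk 3, SNF 1^3; δ1: rk 3, SNF 1^3
Ȟ^0: (4−3)−0=1 ⇒ Z
Ȟ^1: (6−3)−3=0 ⇒ 0
Ȟ^2: (4−0)−3=1 ⇒ Z


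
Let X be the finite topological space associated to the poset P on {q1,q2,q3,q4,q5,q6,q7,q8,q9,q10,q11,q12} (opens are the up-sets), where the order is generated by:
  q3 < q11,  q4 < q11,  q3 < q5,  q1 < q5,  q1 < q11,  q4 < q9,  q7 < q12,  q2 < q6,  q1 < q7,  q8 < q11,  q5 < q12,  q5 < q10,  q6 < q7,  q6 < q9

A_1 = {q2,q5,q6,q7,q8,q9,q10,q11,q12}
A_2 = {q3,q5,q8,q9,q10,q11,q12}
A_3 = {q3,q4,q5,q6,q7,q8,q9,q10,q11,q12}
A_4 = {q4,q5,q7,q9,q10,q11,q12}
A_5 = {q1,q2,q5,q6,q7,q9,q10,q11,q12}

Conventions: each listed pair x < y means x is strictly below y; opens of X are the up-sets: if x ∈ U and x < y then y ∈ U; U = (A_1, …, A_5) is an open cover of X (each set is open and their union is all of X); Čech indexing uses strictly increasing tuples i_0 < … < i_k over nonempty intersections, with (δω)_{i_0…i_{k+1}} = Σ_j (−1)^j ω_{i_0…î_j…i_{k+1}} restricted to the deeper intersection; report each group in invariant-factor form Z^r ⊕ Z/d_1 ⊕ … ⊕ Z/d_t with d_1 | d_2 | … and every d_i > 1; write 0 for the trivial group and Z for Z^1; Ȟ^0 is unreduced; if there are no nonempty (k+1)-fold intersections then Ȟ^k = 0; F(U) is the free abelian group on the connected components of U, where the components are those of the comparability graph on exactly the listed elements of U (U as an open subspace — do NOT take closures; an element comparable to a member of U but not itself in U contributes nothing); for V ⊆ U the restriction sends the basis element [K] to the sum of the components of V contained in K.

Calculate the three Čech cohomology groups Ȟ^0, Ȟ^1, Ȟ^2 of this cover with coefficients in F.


nerve simplices:
  A12={q5,q8,q9,q10,q11,q12} A13={q5,q6,q7,q8,q9,q10,q11,q12} A14={q5,q7,q9,q10,q11,q12} A15={q2,q5,q6,q7,q9,q10,q11,q12} A23={q3,q5,q8,q9,q10,q11,q12} A24={q5,q9,q10,q11,q12} A25={q5,q9,q10,q11,q12} A34={q4,q5,q7,q9,q10,q11,q12} A35={q5,q6,q7,q9,q10,q11,q12} A45={q5,q7,q9,q10,q11,q12}
  A123={q5,q8,q9,q10,q11,q12} A124={q5,q9,q10,q11,q12} A125={q5,q9,q10,q11,q12} A134={q5,q7,q9,q10,q11,q12} A135={q5,q6,q7,q9,q10,q11,q12} A145={q5,q7,q9,q10,q11,q12} A234={q5,q9,q10,q11,q12} A235={q5,q9,q10,q11,q12} A245={q5,q9,q10,q11,q12} A345={q5,q7,q9,q10,q11,q12}
  A1234={q5,q9,q10,q11,q12} A1235={q5,q9,q10,q11,q12} A1245={q5,q9,q10,q11,q12} A1345={q5,q7,q9,q10,q11,q12} A2345={q5,q9,q10,q11,q12}
  A12345={q5,q9,q10,q11,q12}
components per intersection:
  A1: {q2,q5,q6,q7,q9,q10,q12} {q8,q11}
  A2: {q3,q5,q8,q10,q11,q12} {q9}
  A3: {q3,q4,q5,q6,q7,q8,q9,q10,q11,q12}
  A4: {q4,q9,q11} {q5,q7,q10,q12}
  A5: {q1,q2,q5,q6,q7,q9,q10,q11,q12}
  A12: {q5,q10,q12} {q8,q11} {q9}
  A13: {q5,q6,q7,q9,q10,q12} {q8,q11}
  A14: {q5,q7,q10,q12} {q9} {q11}
  A15: {q2,q5,q6,q7,q9,q10,q12} {q11}
  A23: {q3,q5,q8,q10,q11,q12} {q9}
  A24: {q5,q10,q12} {q9} {q11}
  A25: {q5,q10,q12} {q9} {q11}
  A34: {q4,q9,q11} {q5,q7,q10,q12}
  A35: {q5,q6,q7,q9,q10,q12} {q11}
  A45: {q5,q7,q10,q12} {q9} {q11}
  A123: {q5,q10,q12} {q8,q11} {q9}
  A124: {q5,q10,q12} {q9} {q11}
  A125: {q5,q10,q12} {q9} {q11}
  A134: {q5,q7,q10,q12} {q9} {q11}
  A135: {q5,q6,q7,q9,q10,q12} {q11}
  A145: {q5,q7,q10,q12} {q9} {q11}
  A234: {q5,q10,q12} {q9} {q11}
  A235: {q5,q10,q12} {q9} {q11}
  A245: {q5,q10,q12} {q9} {q11}
  A345: {q5,q7,q10,q12} {q9} {q11}
  A1234: {q5,q10,q12} {q9} {q11}
  A1235: {q5,q10,q12} {q9} {q11}
  A1245: {q5,q10,q12} {q9} {q11}
  A1345: {q5,q7,q10,q12} {q9} {q11}
  A2345: {q5,q10,q12} {q9} {q11}
  A12345: {q5,q10,q12} {q9} {q11}
C dims 8,25,29,15; δ0: rk 7, SNF 1^7; δ1: rk 17, SNF 1^17; δ2: rk 12, SNF 1^12
degree 0: 8−7−0 = 1 → Ȟ^0 ≅ Z
degree 1: 25−17−7 = 1 → Ȟ^1 ≅ Z
degree 2: 29−12−17 = 0 → Ȟ^2 ≅ 0

Ȟ^0(U;F) ≅ Z,  Ȟ^1(U;F) ≅ Z,  Ȟ^2(U;F) ≅ 0


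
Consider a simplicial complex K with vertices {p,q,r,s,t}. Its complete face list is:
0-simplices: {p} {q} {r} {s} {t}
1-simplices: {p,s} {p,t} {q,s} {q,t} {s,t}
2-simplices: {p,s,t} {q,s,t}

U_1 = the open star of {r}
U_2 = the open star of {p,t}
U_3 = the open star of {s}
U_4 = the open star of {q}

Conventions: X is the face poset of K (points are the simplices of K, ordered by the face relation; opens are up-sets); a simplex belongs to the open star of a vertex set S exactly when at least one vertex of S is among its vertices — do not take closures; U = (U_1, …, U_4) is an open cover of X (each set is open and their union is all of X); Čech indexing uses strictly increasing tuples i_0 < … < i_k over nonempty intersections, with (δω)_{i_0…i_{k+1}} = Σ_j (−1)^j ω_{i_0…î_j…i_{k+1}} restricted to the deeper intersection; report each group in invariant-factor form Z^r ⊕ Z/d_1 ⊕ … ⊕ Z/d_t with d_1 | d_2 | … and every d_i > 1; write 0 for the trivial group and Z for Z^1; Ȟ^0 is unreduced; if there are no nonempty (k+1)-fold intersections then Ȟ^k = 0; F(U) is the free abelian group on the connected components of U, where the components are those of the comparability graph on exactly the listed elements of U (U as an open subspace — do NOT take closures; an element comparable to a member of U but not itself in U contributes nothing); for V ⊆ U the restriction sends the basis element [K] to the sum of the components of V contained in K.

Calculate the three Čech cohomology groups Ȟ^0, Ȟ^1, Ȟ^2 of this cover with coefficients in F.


nerve simplices:
  U1={{r}} U2={{p},{t},{p,s},{p,t},{q,t},{s,t},{p,s,t},{q,s,t}} U3={{s},{p,s},{q,s},{s,t},{p,s,t},{q,s,t}} U4={{q},{q,s},{q,t},{q,s,t}}
  U23={{p,s},{s,t},{p,s,t},{q,s,t}} U24={{q,t},{q,s,t}} U34={{q,s},{q,s,t}}
  U234={{q,s,t}}
components per intersection:
  U1: {{r}}
  U2: {{p},{t},{p,s},{p,t},{q,t},{s,t},{p,s,t},{q,s,t}}
  U3: {{s},{p,s},{q,s},{s,t},{p,s,t},{q,s,t}}
  U4: {{q},{q,s},{q,t},{q,s,t}}
  U23: {{p,s},{s,t},{p,s,t},{q,s,t}}
  U24: {{q,t},{q,s,t}}
  U34: {{q,s},{q,s,t}}
  U234: {{q,s,t}}
C dims 4,3,1; δ0: rk 2, SNF 1^2; δ1: rk 1, SNF 1^1
degree 0: 4−2−0 = 2 → Ȟ^0 ≅ Z^2
degree 1: 3−1−2 = 0 → Ȟ^1 ≅ 0
degree 2: 1−0−1 = 0 → Ȟ^2 ≅ 0

Ȟ^0 ≅ Z^2; Ȟ^1 ≅ 0; Ȟ^2 ≅ 0


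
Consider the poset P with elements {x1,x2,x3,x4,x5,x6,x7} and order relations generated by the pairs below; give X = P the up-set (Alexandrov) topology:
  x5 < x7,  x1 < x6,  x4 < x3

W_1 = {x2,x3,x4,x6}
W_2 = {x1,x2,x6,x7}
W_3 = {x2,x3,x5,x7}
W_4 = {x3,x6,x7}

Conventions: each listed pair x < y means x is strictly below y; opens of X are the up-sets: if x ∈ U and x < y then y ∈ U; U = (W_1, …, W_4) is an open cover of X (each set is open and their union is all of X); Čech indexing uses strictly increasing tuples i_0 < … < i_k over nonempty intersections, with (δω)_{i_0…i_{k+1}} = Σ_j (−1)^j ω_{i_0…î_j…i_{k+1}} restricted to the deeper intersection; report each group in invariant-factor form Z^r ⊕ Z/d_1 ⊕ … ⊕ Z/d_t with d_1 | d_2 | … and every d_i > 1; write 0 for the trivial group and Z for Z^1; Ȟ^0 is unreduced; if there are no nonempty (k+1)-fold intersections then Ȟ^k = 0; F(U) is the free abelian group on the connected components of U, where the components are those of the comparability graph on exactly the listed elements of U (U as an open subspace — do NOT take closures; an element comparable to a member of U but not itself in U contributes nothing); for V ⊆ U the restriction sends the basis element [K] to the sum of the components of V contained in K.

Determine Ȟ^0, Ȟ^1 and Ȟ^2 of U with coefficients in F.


nerve of the cover:
  W12={x2,x6} W13={x2,x3} W14={x3,x6} W23={x2,x7} W24={x6,x7} W34={x3,x7}
  W123={x2} W124={x6} W134={x3} W234={x7}
components per intersection:
  W1: {x2} {x3,x4} {x6}
  W2: {x1,x6} {x2} {x7}
  W3: {x2} {x3} {x5,x7}
  W4: {x3} {x6} {x7}
  W12: {x2} {x6}
  W13: {x2} {x3}
  W14: {x3} {x6}
  W23: {x2} {x7}
  W24: {x6} {x7}
  W34: {x3} {x7}
  W123: {x2}
  W124: {x6}
  W134: {x3}
  W234: {x7}
C dims 12,12,4; δ0: rk 8, SNF 1^8; δ1: rk 4, SNF 1^4
Ȟ^0 = (12 − 8) − 0 = 4, so Ȟ^0 ≅ Z^4
Ȟ^1 = (12 − 4) − 8 = 0, so Ȟ^1 ≅ 0
Ȟ^2 = (4 − 0) − 4 = 0, so Ȟ^2 ≅ 0

Ȟ^0 = Z^4,  Ȟ^1 = 0,  Ȟ^2 = 0


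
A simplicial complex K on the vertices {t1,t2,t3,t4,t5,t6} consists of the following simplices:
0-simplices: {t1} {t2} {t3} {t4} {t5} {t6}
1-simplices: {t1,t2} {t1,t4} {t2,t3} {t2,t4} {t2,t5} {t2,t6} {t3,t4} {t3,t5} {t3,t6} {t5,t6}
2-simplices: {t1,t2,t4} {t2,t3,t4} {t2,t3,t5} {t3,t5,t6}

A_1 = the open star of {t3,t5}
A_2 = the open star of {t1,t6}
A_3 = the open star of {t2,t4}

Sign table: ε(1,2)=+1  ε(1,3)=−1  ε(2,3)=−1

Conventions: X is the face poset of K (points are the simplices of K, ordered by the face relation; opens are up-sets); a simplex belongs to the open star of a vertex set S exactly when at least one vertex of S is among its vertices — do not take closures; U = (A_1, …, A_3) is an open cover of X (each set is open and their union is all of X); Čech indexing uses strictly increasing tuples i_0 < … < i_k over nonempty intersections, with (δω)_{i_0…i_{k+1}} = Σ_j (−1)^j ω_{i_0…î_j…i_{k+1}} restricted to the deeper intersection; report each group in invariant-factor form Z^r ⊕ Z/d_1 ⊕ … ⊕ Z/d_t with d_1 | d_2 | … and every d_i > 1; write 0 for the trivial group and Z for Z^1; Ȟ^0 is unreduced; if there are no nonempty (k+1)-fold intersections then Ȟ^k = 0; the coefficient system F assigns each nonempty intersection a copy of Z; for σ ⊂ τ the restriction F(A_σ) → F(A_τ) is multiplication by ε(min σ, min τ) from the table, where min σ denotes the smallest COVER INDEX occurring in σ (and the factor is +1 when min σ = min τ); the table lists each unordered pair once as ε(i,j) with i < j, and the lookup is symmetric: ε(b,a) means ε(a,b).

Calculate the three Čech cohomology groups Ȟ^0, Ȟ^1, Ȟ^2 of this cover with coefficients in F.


nonempty intersections:
  A1={{t3},{t5},{t2,t3},{t2,t5},{t3,t4},{t3,t5},{t3,t6},{t5,t6},{t2,t3,t4},{t2,t3,t5},{t3,t5,t6}} A2={{t1},{t6},{t1,t2},{t1,t4},{t2,t6},{t3,t6},{t5,t6},{t1,t2,t4},{t3,t5,t6}} A3={{t2},{t4},{t1,t2},{t1,t4},{t2,t3},{t2,t4},{t2,t5},{t2,t6},{t3,t4},{t1,t2,t4},{t2,t3,t4},{t2,t3,t5}}
  A12={{t3,t6},{t5,t6},{t3,t5,t6}} A13={{t2,t3},{t2,t5},{t3,t4},{t2,t3,t4},{t2,t3,t5}} A23={{t1,t2},{t1,t4},{t2,t6},{t1,t2,t4}}
C dims 3,3; δ0: rk 2, SNF 1^2
Ȟ^0: (3−2)−0=1 ⇒ Z
Ȟ^1: (3−0)−2=1 ⇒ Z
Ȟ^2: (0−0)−0=0 ⇒ 0

Ȟ^0 = Z, Ȟ^1 = Z and Ȟ^2 = 0
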